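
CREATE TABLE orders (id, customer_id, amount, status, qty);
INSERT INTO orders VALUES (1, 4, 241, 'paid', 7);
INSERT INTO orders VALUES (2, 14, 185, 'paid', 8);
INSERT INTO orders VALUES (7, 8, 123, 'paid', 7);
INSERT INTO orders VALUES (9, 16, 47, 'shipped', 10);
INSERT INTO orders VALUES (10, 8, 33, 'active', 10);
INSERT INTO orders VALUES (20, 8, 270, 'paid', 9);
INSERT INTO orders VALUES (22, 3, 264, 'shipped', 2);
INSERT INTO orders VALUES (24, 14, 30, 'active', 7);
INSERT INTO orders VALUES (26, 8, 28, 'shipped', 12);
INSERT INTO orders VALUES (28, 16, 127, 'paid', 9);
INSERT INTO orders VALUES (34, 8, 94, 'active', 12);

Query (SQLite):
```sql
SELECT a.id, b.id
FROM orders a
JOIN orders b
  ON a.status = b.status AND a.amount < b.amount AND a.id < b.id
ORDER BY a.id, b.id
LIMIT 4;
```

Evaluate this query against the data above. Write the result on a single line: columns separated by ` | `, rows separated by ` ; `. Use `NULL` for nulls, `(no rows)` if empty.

1 | 20 ; 2 | 20 ; 7 | 20 ; 7 | 28

Pairs (a,b) with same status, a.amount < b.amount, a.id < b.id.
status groups: active:{10,24,34} paid:{1,2,7,20,28} shipped:{9,22,26}
Ordered by (a.id, b.id); first 4.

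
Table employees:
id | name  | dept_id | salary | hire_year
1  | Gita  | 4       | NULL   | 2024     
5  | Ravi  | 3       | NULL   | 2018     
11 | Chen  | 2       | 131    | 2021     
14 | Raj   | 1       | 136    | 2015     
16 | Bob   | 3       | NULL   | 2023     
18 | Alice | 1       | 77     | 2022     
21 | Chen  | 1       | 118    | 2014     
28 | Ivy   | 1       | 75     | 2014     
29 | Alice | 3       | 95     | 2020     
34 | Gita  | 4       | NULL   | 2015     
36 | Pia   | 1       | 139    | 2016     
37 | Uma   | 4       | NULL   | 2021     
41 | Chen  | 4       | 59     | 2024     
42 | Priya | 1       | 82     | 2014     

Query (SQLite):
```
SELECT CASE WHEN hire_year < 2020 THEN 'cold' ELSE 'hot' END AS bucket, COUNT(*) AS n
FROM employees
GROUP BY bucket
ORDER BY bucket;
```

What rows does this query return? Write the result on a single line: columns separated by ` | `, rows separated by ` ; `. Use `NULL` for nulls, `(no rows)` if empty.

cold | 7 ; hot | 7

Bucket rows by hire_year < 2020 → 'cold' else 'hot'; count each bucket.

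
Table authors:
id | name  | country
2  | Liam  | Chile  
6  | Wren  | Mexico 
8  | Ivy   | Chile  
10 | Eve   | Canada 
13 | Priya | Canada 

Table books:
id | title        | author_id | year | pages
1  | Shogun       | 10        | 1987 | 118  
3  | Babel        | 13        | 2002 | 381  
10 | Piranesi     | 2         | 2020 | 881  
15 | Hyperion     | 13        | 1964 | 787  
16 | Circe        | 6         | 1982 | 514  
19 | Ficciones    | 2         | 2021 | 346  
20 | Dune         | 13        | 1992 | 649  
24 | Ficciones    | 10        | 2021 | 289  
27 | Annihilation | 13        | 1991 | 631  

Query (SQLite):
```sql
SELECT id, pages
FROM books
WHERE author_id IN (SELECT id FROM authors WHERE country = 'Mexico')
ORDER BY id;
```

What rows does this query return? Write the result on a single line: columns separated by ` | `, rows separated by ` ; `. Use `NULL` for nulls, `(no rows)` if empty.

Inner query: authors.id where country = 'Mexico'.
Outer: keep books rows whose author_id is in that set.
Inner query → {6}

16 | 514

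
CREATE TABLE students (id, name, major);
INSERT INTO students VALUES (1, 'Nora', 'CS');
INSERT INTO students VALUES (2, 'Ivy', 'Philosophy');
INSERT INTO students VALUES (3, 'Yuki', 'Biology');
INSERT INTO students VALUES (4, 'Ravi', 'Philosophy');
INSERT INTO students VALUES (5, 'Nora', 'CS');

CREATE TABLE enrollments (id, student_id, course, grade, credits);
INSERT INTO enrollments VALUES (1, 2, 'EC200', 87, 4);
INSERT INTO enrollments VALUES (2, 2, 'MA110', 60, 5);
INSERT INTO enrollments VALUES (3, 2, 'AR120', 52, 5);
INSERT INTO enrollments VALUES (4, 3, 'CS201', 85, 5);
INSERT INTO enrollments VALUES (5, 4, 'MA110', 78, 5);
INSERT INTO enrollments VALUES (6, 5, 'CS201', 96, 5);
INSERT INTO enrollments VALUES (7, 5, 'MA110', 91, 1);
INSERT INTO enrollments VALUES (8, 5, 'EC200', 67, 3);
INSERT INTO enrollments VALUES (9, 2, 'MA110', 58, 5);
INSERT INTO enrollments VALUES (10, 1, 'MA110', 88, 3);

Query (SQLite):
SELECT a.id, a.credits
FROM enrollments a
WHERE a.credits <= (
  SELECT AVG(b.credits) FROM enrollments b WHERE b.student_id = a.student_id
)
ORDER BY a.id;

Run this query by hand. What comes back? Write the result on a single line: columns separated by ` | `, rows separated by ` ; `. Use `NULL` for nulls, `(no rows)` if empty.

1 | 4 ; 4 | 5 ; 5 | 5 ; 7 | 1 ; 8 | 3 ; 10 | 3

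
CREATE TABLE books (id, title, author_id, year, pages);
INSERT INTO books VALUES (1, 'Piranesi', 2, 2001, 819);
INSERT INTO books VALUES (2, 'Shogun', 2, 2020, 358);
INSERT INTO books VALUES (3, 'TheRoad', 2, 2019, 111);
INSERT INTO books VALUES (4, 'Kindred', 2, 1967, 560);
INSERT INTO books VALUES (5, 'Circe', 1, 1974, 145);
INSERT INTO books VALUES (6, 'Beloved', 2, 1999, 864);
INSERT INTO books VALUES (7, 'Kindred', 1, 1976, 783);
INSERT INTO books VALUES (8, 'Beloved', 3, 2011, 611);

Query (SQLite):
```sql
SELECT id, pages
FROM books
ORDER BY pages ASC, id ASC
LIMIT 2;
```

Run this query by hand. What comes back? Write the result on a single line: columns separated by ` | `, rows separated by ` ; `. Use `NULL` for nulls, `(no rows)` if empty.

Sort by pages asc, tiebreak id asc: (111, id=3), (145, id=5), (358, id=2), (560, id=4), (611, id=8) …. Take first 2.

3 | 111 ; 5 | 145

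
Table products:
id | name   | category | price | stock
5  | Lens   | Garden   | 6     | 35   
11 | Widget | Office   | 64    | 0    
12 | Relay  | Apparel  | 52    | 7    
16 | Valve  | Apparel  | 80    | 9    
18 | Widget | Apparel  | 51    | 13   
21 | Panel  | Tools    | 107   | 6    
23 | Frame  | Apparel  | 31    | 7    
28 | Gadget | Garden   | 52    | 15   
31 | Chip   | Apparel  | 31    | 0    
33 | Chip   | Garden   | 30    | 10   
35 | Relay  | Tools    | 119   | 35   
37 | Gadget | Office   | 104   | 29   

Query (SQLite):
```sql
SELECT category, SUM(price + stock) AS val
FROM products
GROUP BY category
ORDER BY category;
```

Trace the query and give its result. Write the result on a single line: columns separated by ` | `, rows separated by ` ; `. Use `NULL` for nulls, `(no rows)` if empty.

For each row compute price + stock.
Group by category; take SUM of the expression per group.
  Apparel: ids {12, 16, 18, 23, 31} → SUM(price + stock)=281
  Garden: ids {5, 28, 33} → SUM(price + stock)=148
  Office: ids {11, 37} → SUM(price + stock)=197
  Tools: ids {21, 35} → SUM(price + stock)=267

Apparel | 281 ; Garden | 148 ; Office | 197 ; Tools | 267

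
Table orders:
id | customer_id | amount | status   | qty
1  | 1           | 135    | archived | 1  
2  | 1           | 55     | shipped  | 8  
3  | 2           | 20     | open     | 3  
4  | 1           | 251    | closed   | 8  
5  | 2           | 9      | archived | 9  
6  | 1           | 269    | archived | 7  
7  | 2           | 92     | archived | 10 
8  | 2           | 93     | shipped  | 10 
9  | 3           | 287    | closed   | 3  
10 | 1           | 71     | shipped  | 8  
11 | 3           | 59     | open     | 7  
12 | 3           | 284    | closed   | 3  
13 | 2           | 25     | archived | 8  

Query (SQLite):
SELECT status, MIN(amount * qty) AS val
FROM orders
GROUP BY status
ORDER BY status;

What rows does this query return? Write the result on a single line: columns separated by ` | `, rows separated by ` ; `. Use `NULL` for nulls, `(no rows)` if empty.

archived | 81 ; closed | 852 ; open | 60 ; shipped | 440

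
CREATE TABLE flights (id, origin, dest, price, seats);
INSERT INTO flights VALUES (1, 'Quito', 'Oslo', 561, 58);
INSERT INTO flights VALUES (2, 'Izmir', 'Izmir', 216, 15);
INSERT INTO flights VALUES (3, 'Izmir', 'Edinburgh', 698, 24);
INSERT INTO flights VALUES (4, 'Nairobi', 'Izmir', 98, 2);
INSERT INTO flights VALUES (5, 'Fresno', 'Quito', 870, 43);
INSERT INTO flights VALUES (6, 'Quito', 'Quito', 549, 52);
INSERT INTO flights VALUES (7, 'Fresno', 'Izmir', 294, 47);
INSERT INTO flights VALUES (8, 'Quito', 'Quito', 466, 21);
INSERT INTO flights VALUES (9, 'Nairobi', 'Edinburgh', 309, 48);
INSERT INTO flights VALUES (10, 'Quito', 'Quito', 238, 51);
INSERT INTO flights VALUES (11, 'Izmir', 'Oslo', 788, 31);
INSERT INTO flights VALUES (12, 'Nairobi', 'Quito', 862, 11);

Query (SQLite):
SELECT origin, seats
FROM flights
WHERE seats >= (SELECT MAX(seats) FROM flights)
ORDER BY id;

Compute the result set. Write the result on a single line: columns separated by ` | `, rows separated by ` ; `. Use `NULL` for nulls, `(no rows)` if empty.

Scalar subquery: MAX(seats) over all flights rows = 58.
Keep rows where seats >= that value.

Quito | 58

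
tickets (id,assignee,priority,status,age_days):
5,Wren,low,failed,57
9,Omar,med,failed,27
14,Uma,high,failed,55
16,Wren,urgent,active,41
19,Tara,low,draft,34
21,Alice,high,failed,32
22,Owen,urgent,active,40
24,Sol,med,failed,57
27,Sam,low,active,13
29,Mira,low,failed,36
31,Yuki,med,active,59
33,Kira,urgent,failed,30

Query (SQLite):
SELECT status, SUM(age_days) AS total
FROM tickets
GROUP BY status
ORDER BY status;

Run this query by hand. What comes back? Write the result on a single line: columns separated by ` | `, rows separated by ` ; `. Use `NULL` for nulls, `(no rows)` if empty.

active | 153 ; draft | 34 ; failed | 294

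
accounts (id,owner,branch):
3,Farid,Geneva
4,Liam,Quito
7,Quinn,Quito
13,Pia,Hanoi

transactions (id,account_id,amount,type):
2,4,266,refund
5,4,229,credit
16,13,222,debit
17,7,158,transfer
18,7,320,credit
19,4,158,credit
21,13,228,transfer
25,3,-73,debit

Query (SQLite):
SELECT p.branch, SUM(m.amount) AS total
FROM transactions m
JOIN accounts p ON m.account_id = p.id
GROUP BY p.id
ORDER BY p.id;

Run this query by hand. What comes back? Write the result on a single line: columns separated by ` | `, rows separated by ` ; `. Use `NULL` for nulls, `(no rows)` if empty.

Geneva | -73 ; Quito | 653 ; Quito | 478 ; Hanoi | 450

Join each transactions row to its accounts via account_id.
Group joined rows by accounts.id; compute SUM(m.amount) per group.
  3: ids {25} → SUM(m.amount)=-73
  4: ids {2, 5, 19} → SUM(m.amount)=653
  7: ids {17, 18} → SUM(m.amount)=478
  13: ids {16, 21} → SUM(m.amount)=450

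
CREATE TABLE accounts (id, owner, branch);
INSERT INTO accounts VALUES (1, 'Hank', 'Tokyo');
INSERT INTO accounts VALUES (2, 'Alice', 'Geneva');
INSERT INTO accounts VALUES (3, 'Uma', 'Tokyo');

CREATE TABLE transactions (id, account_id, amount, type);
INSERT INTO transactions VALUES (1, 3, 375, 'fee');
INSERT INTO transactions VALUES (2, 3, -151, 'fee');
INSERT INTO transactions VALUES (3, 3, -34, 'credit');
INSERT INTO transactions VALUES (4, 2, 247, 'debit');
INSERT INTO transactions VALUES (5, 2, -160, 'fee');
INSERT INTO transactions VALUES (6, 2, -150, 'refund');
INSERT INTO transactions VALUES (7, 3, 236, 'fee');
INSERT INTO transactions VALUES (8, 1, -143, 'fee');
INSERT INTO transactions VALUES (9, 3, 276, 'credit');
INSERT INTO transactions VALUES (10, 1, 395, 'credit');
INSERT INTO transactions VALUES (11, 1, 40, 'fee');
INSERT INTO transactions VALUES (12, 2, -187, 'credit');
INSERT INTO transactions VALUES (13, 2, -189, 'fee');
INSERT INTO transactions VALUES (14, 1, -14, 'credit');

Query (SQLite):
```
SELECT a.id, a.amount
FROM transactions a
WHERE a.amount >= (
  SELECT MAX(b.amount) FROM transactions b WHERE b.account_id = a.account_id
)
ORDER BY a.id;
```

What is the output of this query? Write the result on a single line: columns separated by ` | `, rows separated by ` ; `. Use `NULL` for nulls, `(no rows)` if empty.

1 | 375 ; 4 | 247 ; 10 | 395

For each transactions row a, compute MAX(amount) over rows sharing a.account_id.
Keep row a if a.amount >= that per-group MAX.
  account_id=1: MAX(amount) = 395
  account_id=2: MAX(amount) = 247
  account_id=3: MAX(amount) = 375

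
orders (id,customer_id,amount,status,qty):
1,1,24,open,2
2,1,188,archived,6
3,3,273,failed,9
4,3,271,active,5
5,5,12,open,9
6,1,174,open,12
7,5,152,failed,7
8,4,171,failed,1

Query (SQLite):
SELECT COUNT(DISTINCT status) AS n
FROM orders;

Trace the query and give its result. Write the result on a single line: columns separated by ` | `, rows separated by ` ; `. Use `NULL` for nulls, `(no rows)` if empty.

4

Count distinct non-NULL status values.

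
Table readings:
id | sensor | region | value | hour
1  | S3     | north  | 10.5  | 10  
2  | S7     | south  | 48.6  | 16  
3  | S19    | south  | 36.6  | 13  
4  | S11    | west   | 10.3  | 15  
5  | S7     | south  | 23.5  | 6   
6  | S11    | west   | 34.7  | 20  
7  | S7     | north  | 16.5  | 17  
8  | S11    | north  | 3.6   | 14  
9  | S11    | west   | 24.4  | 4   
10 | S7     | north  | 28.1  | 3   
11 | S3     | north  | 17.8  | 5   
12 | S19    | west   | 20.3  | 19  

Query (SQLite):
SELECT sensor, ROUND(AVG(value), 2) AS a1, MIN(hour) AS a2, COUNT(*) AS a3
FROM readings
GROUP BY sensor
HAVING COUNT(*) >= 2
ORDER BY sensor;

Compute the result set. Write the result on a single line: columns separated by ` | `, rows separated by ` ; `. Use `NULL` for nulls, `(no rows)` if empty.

S11 | 18.25 | 4 | 4 ; S19 | 28.45 | 13 | 2 ; S3 | 14.15 | 5 | 2 ; S7 | 29.18 | 3 | 4

Group readings by sensor.
Per group compute: ROUND(AVG(value), 2), MIN(hour), COUNT(*).
HAVING: drop groups with fewer than 2 rows.
  S11: ids {4, 6, 8, 9} → ROUND(AVG(value), 2)=18.25, MIN(hour)=4, COUNT(*)=4
  S19: ids {3, 12} → ROUND(AVG(value), 2)=28.45, MIN(hour)=13, COUNT(*)=2
  S3: ids {1, 11} → ROUND(AVG(value), 2)=14.15, MIN(hour)=5, COUNT(*)=2
  S7: ids {2, 5, 7, 10} → ROUND(AVG(value), 2)=29.18, MIN(hour)=3, COUNT(*)=4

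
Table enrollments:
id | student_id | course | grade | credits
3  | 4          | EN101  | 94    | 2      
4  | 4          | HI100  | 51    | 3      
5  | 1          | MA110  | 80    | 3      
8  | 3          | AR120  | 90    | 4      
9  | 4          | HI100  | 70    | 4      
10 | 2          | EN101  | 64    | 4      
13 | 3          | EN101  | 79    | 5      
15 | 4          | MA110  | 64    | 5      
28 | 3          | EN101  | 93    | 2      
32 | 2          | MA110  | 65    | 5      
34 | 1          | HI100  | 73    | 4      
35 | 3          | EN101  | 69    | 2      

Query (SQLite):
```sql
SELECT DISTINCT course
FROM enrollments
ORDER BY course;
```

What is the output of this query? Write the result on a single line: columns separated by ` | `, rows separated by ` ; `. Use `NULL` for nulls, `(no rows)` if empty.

Collect distinct course values from enrollments.

AR120 ; EN101 ; HI100 ; MA110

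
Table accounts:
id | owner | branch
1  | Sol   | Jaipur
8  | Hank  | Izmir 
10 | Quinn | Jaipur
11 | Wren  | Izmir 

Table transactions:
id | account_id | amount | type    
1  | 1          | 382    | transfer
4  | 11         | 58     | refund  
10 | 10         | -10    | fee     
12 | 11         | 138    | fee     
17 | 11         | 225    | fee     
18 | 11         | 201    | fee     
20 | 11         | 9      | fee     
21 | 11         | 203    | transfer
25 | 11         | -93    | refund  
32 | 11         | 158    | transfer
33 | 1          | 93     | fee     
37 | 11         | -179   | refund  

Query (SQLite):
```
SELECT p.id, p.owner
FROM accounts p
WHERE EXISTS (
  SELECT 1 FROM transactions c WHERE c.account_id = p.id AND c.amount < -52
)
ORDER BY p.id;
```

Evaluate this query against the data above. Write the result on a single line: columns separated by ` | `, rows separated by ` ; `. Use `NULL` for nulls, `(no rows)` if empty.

For each accounts row, check whether any transactions with matching account_id has amount < -52.
Keep rows where that is true.

11 | Wren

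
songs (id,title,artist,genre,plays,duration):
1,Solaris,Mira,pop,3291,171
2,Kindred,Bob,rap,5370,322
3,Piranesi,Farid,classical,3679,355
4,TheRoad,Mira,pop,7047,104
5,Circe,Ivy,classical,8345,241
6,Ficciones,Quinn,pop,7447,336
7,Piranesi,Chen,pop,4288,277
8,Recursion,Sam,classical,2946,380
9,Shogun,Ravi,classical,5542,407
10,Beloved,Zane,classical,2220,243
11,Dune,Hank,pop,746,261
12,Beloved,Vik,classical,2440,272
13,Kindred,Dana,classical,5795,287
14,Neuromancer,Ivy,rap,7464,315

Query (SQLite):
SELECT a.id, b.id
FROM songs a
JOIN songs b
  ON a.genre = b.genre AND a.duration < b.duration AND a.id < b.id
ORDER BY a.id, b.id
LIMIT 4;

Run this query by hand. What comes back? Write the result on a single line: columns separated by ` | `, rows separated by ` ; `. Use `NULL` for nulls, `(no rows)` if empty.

Pairs (a,b) with same genre, a.duration < b.duration, a.id < b.id.
genre groups: classical:{3,5,8,9,10,12,13} pop:{1,4,6,7,11} rap:{2,14}
Ordered by (a.id, b.id); first 4.

1 | 6 ; 1 | 7 ; 1 | 11 ; 3 | 8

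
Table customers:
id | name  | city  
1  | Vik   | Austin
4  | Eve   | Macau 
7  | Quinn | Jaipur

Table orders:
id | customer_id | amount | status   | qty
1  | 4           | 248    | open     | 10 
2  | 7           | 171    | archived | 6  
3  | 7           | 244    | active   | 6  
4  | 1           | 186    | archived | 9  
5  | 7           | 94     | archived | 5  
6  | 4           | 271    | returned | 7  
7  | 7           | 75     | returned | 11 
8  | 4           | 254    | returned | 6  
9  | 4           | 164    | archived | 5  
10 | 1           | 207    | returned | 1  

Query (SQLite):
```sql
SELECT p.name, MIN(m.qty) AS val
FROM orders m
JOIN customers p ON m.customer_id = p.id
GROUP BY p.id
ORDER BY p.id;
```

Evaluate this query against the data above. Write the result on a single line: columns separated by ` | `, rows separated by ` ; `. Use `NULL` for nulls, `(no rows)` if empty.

Vik | 1 ; Eve | 5 ; Quinn | 5

Join each orders row to its customers via customer_id.
Group joined rows by customers.id; compute MIN(m.qty) per group.
  1: ids {4, 10} → MIN(m.qty)=1
  4: ids {1, 6, 8, 9} → MIN(m.qty)=5
  7: ids {2, 3, 5, 7} → MIN(m.qty)=5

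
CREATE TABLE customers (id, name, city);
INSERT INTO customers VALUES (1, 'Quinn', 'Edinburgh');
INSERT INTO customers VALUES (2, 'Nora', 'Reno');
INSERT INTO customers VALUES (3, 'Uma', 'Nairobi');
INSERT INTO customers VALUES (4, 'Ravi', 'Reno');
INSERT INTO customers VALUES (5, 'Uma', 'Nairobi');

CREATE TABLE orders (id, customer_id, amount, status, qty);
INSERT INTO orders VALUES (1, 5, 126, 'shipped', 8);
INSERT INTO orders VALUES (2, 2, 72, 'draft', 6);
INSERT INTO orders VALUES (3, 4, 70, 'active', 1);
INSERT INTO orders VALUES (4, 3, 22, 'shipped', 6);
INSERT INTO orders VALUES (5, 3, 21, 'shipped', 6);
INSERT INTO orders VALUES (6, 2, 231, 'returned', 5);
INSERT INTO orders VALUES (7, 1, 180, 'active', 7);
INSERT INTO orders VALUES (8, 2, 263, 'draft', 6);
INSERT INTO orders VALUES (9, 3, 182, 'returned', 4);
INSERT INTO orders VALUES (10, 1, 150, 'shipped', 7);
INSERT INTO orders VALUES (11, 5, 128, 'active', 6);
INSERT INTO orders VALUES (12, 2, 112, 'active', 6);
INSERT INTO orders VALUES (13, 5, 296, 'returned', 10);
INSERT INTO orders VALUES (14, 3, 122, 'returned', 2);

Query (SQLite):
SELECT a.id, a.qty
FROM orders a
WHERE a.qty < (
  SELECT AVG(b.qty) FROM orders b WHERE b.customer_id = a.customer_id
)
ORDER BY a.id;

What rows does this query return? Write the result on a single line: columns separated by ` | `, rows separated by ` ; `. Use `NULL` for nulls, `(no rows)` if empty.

6 | 5 ; 9 | 4 ; 11 | 6 ; 14 | 2

For each orders row a, compute AVG(qty) over rows sharing a.customer_id.
Keep row a if a.qty < that per-group AVG.
  customer_id=1: AVG(qty) = 7.0
  customer_id=2: AVG(qty) = 5.75
  customer_id=3: AVG(qty) = 4.5
  customer_id=4: AVG(qty) = 1.0
  customer_id=5: AVG(qty) = 8.0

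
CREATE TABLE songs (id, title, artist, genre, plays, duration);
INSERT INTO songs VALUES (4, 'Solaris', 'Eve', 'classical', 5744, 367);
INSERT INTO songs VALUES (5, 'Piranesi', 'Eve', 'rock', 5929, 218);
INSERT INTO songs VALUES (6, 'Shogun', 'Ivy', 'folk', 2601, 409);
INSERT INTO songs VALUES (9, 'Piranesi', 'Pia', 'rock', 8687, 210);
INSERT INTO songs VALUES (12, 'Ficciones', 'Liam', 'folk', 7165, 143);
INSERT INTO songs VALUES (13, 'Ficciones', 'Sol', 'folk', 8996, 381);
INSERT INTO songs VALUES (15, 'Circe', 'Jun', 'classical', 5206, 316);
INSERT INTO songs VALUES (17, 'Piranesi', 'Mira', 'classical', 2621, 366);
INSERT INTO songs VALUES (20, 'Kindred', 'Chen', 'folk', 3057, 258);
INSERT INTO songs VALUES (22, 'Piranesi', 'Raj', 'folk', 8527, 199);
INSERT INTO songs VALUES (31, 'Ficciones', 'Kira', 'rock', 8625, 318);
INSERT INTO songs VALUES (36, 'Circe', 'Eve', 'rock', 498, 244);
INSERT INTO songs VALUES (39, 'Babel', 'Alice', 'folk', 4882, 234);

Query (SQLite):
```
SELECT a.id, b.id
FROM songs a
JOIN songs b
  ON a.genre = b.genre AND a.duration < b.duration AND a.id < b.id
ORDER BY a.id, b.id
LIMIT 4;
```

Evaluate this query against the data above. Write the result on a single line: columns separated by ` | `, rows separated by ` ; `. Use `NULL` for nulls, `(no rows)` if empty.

5 | 31 ; 5 | 36 ; 9 | 31 ; 9 | 36

Pairs (a,b) with same genre, a.duration < b.duration, a.id < b.id.
genre groups: classical:{4,15,17} folk:{6,12,13,20,22,39} rock:{5,9,31,36}
Ordered by (a.id, b.id); first 4.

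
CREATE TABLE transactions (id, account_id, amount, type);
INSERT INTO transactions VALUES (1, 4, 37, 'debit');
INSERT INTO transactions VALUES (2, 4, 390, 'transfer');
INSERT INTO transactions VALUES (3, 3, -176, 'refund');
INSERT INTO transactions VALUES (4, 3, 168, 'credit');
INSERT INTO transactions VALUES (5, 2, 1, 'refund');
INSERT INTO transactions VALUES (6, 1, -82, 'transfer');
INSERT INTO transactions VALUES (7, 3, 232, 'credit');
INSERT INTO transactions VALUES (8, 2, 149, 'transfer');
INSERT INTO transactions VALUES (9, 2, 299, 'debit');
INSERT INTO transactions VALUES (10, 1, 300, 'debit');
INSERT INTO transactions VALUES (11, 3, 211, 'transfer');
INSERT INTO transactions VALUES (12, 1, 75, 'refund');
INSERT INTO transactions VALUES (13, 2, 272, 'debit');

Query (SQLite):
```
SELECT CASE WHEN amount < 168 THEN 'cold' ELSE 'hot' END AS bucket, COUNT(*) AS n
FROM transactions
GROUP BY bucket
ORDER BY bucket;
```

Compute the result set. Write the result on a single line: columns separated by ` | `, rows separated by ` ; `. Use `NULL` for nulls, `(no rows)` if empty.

cold | 6 ; hot | 7

Bucket rows by amount < 168 → 'cold' else 'hot'; count each bucket.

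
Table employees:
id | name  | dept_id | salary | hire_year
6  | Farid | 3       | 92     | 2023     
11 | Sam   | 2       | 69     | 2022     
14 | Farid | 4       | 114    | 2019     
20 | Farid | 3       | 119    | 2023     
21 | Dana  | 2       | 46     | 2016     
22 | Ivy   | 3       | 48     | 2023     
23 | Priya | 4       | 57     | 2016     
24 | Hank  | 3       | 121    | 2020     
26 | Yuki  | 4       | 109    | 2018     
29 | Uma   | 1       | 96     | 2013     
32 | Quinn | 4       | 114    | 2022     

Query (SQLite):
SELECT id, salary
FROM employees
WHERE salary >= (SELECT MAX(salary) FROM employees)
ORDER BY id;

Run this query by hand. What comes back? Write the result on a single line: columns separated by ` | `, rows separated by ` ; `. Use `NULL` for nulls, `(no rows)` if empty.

24 | 121

Scalar subquery: MAX(salary) over all employees rows = 121.
Keep rows where salary >= that value.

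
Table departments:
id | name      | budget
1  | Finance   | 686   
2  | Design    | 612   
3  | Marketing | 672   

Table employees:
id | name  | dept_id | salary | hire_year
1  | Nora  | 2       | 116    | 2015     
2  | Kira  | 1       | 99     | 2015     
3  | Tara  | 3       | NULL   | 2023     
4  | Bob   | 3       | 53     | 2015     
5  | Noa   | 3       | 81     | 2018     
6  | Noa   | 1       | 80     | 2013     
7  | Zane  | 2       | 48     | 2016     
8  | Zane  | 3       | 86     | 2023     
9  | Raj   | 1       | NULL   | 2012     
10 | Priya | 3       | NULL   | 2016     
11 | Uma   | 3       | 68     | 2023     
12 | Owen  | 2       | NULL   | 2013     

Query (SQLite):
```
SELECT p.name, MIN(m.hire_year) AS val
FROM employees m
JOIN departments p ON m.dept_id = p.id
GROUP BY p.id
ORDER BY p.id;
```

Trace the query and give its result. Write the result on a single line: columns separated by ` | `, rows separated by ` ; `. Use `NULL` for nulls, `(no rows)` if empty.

Join each employees row to its departments via dept_id.
Group joined rows by departments.id; compute MIN(m.hire_year) per group.
  1: ids {2, 6, 9} → MIN(m.hire_year)=2012
  2: ids {1, 7, 12} → MIN(m.hire_year)=2013
  3: ids {3, 4, 5, 8, 10, 11} → MIN(m.hire_year)=2015

Finance | 2012 ; Design | 2013 ; Marketing | 2015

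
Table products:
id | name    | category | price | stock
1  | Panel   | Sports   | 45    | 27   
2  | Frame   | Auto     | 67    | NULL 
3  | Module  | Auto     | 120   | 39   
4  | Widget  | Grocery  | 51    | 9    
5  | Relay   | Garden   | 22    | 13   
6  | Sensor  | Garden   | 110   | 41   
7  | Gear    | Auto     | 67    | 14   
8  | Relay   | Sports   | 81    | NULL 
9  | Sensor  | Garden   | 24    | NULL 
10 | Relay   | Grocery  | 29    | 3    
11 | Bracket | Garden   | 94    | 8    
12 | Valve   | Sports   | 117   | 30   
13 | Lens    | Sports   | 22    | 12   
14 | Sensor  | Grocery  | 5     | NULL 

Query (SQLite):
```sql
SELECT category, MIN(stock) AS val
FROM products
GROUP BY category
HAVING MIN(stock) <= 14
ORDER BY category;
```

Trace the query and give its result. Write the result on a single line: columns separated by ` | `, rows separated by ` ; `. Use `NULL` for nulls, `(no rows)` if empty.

Auto | 14 ; Garden | 8 ; Grocery | 3 ; Sports | 12

Partition products by category; compute MIN(stock) within each group.
HAVING: keep groups where MIN(stock) <= 14.
  Auto: ids {2, 3, 7} → MIN(stock)=14
  Garden: ids {5, 6, 9, 11} → MIN(stock)=8
  Grocery: ids {4, 10, 14} → MIN(stock)=3
  Sports: ids {1, 8, 12, 13} → MIN(stock)=12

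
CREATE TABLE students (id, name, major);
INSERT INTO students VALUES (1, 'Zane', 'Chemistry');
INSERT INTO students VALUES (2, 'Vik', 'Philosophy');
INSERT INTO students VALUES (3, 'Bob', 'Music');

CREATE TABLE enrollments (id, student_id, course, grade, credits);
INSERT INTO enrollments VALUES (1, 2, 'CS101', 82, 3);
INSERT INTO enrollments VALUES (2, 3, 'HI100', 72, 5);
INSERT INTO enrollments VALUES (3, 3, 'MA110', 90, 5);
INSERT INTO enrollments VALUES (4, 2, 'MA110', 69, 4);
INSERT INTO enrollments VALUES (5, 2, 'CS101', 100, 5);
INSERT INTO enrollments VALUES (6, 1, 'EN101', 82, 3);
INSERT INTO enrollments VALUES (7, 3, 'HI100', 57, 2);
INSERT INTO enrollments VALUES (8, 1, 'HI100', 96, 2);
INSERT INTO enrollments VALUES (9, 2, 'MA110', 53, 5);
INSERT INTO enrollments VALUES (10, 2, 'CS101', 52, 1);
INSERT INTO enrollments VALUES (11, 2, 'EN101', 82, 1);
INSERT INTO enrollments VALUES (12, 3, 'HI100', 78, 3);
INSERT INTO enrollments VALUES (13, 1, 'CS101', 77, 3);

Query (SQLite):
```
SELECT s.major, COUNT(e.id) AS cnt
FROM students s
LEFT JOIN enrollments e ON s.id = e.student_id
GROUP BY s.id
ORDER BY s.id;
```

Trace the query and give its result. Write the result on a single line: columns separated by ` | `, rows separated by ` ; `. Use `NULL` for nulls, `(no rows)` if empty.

Chemistry | 3 ; Philosophy | 6 ; Music | 4

LEFT JOIN keeps every students row; unmatched ones get NULL for enrollments columns.
Group by students.id and compute COUNT(e.id). COUNT(col) of an all-NULL group is 0.
  1: ids {6, 8, 13} → COUNT(e.id)=3
  2: ids {1, 4, 5, 9, 10, 11} → COUNT(e.id)=6
  3: ids {2, 3, 7, 12} → COUNT(e.id)=4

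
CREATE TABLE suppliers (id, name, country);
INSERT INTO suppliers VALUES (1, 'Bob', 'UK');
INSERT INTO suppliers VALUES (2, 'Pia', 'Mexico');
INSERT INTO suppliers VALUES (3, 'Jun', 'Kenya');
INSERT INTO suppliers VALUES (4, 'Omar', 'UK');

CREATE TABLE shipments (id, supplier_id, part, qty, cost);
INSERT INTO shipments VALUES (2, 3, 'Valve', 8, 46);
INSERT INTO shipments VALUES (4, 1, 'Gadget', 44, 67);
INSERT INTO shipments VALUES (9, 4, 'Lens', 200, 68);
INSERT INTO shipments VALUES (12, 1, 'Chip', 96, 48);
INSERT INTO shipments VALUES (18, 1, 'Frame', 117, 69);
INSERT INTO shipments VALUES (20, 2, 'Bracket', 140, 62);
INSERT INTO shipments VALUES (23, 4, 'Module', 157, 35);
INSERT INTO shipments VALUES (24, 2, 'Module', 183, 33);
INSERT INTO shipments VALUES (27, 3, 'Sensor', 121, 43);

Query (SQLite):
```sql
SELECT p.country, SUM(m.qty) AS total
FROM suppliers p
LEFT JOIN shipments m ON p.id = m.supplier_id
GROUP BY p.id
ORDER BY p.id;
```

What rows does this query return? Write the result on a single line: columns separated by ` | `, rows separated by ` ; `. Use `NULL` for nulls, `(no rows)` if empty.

UK | 257 ; Mexico | 323 ; Kenya | 129 ; UK | 357

LEFT JOIN keeps every suppliers row; unmatched ones get NULL for shipments columns.
Group by suppliers.id and compute SUM(m.qty). SUM over an all-NULL group is NULL.
  1: ids {4, 12, 18} → SUM(m.qty)=257
  2: ids {20, 24} → SUM(m.qty)=323
  3: ids {2, 27} → SUM(m.qty)=129
  4: ids {9, 23} → SUM(m.qty)=357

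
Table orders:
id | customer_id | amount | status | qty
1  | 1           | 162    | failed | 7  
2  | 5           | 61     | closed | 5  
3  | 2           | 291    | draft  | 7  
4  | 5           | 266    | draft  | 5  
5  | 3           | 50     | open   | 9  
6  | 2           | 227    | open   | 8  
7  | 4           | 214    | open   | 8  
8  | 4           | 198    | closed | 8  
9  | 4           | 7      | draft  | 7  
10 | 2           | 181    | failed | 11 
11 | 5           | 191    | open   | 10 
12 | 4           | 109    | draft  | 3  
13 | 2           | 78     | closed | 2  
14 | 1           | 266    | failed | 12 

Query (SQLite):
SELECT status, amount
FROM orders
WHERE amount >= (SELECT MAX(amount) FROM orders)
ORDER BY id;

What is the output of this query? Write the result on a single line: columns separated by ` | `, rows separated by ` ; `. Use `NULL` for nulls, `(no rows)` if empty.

Scalar subquery: MAX(amount) over all orders rows = 291.
Keep rows where amount >= that value.

draft | 291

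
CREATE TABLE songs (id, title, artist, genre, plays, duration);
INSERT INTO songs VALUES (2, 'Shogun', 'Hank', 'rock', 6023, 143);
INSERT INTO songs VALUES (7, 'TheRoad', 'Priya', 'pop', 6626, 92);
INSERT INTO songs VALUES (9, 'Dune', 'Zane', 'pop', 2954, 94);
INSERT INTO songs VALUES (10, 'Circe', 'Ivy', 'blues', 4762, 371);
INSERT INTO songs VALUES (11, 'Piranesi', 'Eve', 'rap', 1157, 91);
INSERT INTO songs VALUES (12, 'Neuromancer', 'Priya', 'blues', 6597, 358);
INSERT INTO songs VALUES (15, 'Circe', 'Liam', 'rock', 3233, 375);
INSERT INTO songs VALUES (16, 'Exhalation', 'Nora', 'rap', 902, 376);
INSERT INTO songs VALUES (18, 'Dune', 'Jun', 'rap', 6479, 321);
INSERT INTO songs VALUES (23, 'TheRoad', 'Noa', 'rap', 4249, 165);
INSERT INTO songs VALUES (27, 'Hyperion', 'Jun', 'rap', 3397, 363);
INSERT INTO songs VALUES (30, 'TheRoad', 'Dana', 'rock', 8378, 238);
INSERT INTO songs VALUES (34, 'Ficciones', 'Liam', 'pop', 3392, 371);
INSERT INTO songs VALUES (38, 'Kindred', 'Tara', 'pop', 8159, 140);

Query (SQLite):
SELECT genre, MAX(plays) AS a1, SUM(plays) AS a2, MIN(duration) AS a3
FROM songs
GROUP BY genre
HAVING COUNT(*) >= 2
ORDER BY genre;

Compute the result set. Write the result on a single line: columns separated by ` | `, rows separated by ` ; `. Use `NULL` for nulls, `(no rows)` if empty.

blues | 6597 | 11359 | 358 ; pop | 8159 | 21131 | 92 ; rap | 6479 | 16184 | 91 ; rock | 8378 | 17634 | 143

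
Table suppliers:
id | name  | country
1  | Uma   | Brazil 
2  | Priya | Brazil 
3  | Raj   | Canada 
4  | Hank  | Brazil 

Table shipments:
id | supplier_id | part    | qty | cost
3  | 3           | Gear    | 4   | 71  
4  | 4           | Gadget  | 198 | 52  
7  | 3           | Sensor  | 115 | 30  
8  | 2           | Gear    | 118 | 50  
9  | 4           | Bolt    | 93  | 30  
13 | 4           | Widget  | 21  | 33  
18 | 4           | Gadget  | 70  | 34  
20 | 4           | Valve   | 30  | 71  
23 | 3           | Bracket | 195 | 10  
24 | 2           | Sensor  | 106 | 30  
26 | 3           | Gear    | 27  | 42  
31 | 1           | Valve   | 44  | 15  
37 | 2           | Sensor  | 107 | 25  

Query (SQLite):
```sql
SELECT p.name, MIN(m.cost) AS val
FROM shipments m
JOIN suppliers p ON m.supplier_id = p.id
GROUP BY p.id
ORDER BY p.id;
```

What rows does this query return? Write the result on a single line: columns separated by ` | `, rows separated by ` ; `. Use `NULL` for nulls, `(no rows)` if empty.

Uma | 15 ; Priya | 25 ; Raj | 10 ; Hank | 30

Join each shipments row to its suppliers via supplier_id.
Group joined rows by suppliers.id; compute MIN(m.cost) per group.
  1: ids {31} → MIN(m.cost)=15
  2: ids {8, 24, 37} → MIN(m.cost)=25
  3: ids {3, 7, 23, 26} → MIN(m.cost)=10
  4: ids {4, 9, 13, 18, 20} → MIN(m.cost)=30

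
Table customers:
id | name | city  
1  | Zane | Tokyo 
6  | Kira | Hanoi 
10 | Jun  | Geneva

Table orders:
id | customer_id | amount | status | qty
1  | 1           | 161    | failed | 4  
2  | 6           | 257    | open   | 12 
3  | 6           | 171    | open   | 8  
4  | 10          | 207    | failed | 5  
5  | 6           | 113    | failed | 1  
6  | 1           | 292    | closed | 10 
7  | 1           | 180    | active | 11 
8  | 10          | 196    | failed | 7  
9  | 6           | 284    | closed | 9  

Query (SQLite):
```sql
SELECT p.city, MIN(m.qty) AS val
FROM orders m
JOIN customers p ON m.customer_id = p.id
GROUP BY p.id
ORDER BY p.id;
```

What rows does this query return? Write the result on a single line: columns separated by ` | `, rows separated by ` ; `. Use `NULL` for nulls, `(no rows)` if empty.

Tokyo | 4 ; Hanoi | 1 ; Geneva | 5

Join each orders row to its customers via customer_id.
Group joined rows by customers.id; compute MIN(m.qty) per group.
  1: ids {1, 6, 7} → MIN(m.qty)=4
  6: ids {2, 3, 5, 9} → MIN(m.qty)=1
  10: ids {4, 8} → MIN(m.qty)=5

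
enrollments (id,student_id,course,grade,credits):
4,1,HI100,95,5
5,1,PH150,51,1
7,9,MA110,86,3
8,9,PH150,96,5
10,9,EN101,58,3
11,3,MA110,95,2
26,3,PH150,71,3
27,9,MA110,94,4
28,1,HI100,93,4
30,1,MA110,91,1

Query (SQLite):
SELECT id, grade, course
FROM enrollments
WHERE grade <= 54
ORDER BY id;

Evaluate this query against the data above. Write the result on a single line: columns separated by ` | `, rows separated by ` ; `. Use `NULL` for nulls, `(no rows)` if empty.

grade <= 54: ids {5}

5 | 51 | PH150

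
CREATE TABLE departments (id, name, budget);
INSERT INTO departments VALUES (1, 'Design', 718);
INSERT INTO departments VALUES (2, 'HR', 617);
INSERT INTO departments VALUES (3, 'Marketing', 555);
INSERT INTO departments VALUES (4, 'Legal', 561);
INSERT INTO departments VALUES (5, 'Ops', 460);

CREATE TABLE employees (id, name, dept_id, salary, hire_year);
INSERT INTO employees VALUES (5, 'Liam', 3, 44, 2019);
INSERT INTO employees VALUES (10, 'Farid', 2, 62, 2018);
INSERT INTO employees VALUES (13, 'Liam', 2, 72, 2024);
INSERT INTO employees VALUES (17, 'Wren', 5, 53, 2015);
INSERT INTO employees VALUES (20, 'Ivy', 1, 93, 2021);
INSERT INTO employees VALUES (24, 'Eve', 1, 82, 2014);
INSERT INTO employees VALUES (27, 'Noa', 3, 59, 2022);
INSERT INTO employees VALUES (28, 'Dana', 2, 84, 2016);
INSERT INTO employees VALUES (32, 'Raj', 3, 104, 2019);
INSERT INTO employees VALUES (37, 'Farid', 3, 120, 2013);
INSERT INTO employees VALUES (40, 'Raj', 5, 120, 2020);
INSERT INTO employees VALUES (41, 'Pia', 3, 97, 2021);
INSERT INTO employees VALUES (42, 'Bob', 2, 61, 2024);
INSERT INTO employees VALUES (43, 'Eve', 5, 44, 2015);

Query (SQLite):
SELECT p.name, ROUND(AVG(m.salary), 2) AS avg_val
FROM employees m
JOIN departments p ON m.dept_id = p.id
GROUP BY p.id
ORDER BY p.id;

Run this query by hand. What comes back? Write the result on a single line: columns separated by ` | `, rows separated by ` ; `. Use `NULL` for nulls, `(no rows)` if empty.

Design | 87.5 ; HR | 69.75 ; Marketing | 84.8 ; Ops | 72.33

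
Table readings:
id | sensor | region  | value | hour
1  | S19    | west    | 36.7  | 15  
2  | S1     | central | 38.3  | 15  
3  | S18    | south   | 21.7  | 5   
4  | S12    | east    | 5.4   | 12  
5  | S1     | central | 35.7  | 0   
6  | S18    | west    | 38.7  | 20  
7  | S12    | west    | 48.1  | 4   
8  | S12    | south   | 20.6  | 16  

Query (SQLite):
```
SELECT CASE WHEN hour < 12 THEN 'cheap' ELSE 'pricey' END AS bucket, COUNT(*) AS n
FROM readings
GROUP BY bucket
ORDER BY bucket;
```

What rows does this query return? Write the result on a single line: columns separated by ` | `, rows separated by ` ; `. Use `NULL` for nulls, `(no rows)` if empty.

Bucket rows by hour < 12 → 'cheap' else 'pricey'; count each bucket.

cheap | 3 ; pricey | 5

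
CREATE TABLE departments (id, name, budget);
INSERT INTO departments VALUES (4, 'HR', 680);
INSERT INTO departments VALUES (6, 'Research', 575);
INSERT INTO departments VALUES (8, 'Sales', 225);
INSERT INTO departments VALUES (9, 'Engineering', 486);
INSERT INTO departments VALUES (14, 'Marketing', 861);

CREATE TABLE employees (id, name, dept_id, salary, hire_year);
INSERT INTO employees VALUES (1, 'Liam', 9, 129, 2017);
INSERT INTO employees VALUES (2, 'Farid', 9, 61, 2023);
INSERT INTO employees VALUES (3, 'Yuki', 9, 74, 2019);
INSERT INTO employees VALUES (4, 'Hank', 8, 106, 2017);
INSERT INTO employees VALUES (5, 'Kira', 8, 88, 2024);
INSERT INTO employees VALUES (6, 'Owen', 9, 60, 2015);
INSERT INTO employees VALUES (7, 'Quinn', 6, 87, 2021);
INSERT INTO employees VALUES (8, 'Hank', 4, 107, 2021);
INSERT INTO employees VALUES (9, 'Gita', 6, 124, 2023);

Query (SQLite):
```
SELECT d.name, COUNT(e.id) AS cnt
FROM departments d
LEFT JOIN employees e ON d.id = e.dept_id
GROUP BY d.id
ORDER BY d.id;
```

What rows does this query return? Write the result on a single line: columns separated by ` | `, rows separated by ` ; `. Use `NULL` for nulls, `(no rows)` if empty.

HR | 1 ; Research | 2 ; Sales | 2 ; Engineering | 4 ; Marketing | 0

LEFT JOIN keeps every departments row; unmatched ones get NULL for employees columns.
Group by departments.id and compute COUNT(e.id). COUNT(col) of an all-NULL group is 0.
  4: ids {8} → COUNT(e.id)=1
  6: ids {7, 9} → COUNT(e.id)=2
  8: ids {4, 5} → COUNT(e.id)=2
  9: ids {1, 2, 3, 6} → COUNT(e.id)=4
  14: ids {—} → COUNT(e.id)=0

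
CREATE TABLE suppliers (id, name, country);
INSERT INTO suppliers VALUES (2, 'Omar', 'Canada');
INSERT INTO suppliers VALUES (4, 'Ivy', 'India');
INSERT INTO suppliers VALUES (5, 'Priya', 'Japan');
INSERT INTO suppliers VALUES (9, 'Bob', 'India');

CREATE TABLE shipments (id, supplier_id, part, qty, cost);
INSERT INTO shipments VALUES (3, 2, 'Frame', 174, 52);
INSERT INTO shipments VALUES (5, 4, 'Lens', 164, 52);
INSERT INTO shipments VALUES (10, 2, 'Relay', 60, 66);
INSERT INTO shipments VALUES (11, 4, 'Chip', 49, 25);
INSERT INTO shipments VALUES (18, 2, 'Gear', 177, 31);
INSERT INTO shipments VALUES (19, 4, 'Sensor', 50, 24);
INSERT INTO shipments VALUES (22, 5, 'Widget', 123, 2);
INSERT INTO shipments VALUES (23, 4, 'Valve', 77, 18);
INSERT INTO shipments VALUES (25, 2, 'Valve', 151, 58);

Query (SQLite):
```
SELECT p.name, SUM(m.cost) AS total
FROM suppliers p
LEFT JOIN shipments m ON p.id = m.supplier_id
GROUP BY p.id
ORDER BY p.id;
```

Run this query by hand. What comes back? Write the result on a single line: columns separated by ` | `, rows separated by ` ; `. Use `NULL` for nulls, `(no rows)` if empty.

Omar | 207 ; Ivy | 119 ; Priya | 2 ; Bob | NULL

LEFT JOIN keeps every suppliers row; unmatched ones get NULL for shipments columns.
Group by suppliers.id and compute SUM(m.cost). SUM over an all-NULL group is NULL.
  2: ids {3, 10, 18, 25} → SUM(m.cost)=207
  4: ids {5, 11, 19, 23} → SUM(m.cost)=119
  5: ids {22} → SUM(m.cost)=2
  9: ids {—} → SUM(m.cost)=NULL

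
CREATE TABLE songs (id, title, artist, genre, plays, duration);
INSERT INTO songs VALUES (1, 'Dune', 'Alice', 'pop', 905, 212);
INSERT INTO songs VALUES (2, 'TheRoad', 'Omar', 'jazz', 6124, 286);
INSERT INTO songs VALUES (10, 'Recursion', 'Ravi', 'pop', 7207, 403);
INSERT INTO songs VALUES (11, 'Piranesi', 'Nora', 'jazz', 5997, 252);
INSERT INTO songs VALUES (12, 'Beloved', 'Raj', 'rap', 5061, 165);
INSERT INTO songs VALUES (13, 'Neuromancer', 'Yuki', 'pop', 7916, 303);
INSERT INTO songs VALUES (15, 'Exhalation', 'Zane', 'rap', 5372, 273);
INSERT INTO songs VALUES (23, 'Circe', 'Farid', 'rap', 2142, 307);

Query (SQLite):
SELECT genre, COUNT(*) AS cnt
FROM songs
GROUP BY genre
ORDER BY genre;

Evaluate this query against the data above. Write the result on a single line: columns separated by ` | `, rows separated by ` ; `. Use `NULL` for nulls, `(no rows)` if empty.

jazz | 2 ; pop | 3 ; rap | 3

Partition songs by genre; compute COUNT(*) within each group.
  jazz: ids {2, 11} → COUNT(*)=2
  pop: ids {1, 10, 13} → COUNT(*)=3
  rap: ids {12, 15, 23} → COUNT(*)=3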